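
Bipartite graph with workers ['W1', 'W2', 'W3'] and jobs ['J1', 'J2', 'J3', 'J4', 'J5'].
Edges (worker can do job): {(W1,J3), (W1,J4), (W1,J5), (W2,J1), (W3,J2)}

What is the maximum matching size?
Maximum matching size = 3

Maximum matching: {(W1,J5), (W2,J1), (W3,J2)}
Size: 3

This assigns 3 workers to 3 distinct jobs.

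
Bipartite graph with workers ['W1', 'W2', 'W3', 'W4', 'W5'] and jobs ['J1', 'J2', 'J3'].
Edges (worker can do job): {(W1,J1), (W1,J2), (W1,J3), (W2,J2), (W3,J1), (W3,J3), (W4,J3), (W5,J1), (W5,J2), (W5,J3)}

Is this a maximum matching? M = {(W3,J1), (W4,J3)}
No, size 2 is not maximum

Proposed matching has size 2.
Maximum matching size for this graph: 3.

This is NOT maximum - can be improved to size 3.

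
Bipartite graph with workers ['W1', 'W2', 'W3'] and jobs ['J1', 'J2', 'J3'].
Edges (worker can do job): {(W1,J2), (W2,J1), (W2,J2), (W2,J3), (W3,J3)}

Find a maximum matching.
Matching: {(W1,J2), (W2,J1), (W3,J3)}

Maximum matching (size 3):
  W1 → J2
  W2 → J1
  W3 → J3

Each worker is assigned to at most one job, and each job to at most one worker.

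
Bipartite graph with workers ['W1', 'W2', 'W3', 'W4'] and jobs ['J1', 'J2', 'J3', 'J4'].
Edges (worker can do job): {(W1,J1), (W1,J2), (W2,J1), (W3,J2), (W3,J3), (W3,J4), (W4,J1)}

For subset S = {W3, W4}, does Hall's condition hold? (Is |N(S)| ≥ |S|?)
Yes: |N(S)| = 4, |S| = 2

Subset S = {W3, W4}
Neighbors N(S) = {J1, J2, J3, J4}

|N(S)| = 4, |S| = 2
Hall's condition: |N(S)| ≥ |S| is satisfied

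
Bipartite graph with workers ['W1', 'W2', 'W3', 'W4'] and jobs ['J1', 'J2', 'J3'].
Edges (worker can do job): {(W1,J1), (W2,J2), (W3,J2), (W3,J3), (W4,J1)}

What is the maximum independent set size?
Maximum independent set = 4

By König's theorem:
- Min vertex cover = Max matching = 3
- Max independent set = Total vertices - Min vertex cover
- Max independent set = 7 - 3 = 4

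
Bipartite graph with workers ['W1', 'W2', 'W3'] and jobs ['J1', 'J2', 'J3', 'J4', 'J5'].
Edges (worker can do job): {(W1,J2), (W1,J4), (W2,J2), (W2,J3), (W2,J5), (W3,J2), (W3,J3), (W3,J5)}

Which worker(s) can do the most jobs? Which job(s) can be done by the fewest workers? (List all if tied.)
Most versatile: W2, W3 (3 jobs); Least covered: J1 (0 workers)

Worker degrees (jobs they can do): W1:2, W2:3, W3:3
Job degrees (workers who can do it): J1:0, J2:3, J3:2, J4:1, J5:2

Maximum worker degree is 3, achieved by: W2, W3
Minimum job degree is 0, achieved by: J1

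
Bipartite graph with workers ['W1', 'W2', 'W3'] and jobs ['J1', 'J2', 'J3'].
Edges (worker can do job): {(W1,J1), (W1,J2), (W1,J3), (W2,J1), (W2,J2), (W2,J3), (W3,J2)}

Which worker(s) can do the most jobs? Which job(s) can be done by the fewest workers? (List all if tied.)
Most versatile: W1, W2 (3 jobs); Least covered: J1, J3 (2 workers)

Worker degrees (jobs they can do): W1:3, W2:3, W3:1
Job degrees (workers who can do it): J1:2, J2:3, J3:2

Maximum worker degree is 3, achieved by: W1, W2
Minimum job degree is 2, achieved by: J1, J3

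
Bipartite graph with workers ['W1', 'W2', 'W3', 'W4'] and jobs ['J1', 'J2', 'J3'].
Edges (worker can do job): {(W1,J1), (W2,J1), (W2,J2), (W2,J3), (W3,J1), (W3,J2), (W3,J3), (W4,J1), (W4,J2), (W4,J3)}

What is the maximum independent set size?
Maximum independent set = 4

By König's theorem:
- Min vertex cover = Max matching = 3
- Max independent set = Total vertices - Min vertex cover
- Max independent set = 7 - 3 = 4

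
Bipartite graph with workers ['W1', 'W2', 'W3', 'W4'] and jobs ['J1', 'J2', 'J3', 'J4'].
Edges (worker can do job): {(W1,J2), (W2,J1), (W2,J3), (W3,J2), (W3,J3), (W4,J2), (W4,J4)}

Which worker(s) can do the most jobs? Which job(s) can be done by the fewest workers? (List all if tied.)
Most versatile: W2, W3, W4 (2 jobs); Least covered: J1, J4 (1 workers)

Worker degrees (jobs they can do): W1:1, W2:2, W3:2, W4:2
Job degrees (workers who can do it): J1:1, J2:3, J3:2, J4:1

Maximum worker degree is 2, achieved by: W2, W3, W4
Minimum job degree is 1, achieved by: J1, J4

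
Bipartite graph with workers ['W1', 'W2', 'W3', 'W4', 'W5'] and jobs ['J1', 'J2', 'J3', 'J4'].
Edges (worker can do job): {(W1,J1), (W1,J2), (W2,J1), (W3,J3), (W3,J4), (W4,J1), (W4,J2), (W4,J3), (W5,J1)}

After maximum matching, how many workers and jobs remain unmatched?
Unmatched: 1 workers, 0 jobs

Maximum matching size: 4
Workers: 5 total, 4 matched, 1 unmatched
Jobs: 4 total, 4 matched, 0 unmatched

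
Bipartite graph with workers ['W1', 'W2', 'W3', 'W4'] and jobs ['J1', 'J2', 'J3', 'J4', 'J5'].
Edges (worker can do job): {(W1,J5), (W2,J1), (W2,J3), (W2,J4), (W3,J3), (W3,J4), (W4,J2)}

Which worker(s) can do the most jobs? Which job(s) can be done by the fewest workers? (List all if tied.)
Most versatile: W2 (3 jobs); Least covered: J1, J2, J5 (1 workers)

Worker degrees (jobs they can do): W1:1, W2:3, W3:2, W4:1
Job degrees (workers who can do it): J1:1, J2:1, J3:2, J4:2, J5:1

Maximum worker degree is 3, achieved by: W2
Minimum job degree is 1, achieved by: J1, J2, J5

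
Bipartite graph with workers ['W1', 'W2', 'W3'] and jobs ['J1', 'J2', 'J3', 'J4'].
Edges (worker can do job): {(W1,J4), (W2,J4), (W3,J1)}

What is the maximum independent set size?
Maximum independent set = 5

By König's theorem:
- Min vertex cover = Max matching = 2
- Max independent set = Total vertices - Min vertex cover
- Max independent set = 7 - 2 = 5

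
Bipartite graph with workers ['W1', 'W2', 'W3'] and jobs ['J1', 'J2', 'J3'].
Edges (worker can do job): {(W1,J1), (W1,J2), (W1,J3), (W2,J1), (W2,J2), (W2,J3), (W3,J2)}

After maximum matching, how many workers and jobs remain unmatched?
Unmatched: 0 workers, 0 jobs

Maximum matching size: 3
Workers: 3 total, 3 matched, 0 unmatched
Jobs: 3 total, 3 matched, 0 unmatched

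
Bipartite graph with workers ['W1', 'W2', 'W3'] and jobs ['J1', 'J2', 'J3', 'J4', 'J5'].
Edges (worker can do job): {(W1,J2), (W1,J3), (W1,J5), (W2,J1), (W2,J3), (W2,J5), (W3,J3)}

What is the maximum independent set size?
Maximum independent set = 5

By König's theorem:
- Min vertex cover = Max matching = 3
- Max independent set = Total vertices - Min vertex cover
- Max independent set = 8 - 3 = 5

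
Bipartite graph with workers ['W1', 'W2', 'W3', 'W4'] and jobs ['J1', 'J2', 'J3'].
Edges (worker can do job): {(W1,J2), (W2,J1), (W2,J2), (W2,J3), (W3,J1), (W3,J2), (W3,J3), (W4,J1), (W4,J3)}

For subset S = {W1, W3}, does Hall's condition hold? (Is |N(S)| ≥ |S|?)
Yes: |N(S)| = 3, |S| = 2

Subset S = {W1, W3}
Neighbors N(S) = {J1, J2, J3}

|N(S)| = 3, |S| = 2
Hall's condition: |N(S)| ≥ |S| is satisfied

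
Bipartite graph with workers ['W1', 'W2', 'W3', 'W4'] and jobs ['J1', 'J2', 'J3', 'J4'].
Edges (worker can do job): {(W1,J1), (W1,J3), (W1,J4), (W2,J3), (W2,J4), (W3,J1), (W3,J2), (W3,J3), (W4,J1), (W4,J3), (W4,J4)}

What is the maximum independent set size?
Maximum independent set = 4

By König's theorem:
- Min vertex cover = Max matching = 4
- Max independent set = Total vertices - Min vertex cover
- Max independent set = 8 - 4 = 4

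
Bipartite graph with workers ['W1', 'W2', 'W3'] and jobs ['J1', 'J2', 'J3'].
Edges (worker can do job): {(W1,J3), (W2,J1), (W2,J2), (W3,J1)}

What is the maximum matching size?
Maximum matching size = 3

Maximum matching: {(W1,J3), (W2,J2), (W3,J1)}
Size: 3

This assigns 3 workers to 3 distinct jobs.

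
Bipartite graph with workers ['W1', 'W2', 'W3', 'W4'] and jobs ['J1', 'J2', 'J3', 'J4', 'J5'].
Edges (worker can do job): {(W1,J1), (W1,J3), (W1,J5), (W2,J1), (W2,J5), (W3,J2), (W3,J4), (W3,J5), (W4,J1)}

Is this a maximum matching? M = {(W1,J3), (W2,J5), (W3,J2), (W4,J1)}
Yes, size 4 is maximum

Proposed matching has size 4.
Maximum matching size for this graph: 4.

This is a maximum matching.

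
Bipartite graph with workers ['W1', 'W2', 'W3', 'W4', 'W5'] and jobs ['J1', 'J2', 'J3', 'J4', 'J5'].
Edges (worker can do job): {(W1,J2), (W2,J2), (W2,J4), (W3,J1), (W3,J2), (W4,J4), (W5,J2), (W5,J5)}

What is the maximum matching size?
Maximum matching size = 4

Maximum matching: {(W1,J2), (W3,J1), (W4,J4), (W5,J5)}
Size: 4

This assigns 4 workers to 4 distinct jobs.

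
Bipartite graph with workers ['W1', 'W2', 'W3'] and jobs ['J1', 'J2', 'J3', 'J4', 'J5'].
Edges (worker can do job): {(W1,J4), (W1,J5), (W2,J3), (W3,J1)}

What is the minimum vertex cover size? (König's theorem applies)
Minimum vertex cover size = 3

By König's theorem: in bipartite graphs,
min vertex cover = max matching = 3

Maximum matching has size 3, so minimum vertex cover also has size 3.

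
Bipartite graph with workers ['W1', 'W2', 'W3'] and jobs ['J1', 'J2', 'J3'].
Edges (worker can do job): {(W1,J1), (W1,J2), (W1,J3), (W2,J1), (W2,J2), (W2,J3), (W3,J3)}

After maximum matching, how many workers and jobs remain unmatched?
Unmatched: 0 workers, 0 jobs

Maximum matching size: 3
Workers: 3 total, 3 matched, 0 unmatched
Jobs: 3 total, 3 matched, 0 unmatched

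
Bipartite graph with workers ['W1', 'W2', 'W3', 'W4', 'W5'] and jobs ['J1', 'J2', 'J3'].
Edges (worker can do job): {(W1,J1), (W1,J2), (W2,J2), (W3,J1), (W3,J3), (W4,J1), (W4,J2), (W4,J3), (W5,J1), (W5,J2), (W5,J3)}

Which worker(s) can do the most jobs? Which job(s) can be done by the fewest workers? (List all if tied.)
Most versatile: W4, W5 (3 jobs); Least covered: J3 (3 workers)

Worker degrees (jobs they can do): W1:2, W2:1, W3:2, W4:3, W5:3
Job degrees (workers who can do it): J1:4, J2:4, J3:3

Maximum worker degree is 3, achieved by: W4, W5
Minimum job degree is 3, achieved by: J3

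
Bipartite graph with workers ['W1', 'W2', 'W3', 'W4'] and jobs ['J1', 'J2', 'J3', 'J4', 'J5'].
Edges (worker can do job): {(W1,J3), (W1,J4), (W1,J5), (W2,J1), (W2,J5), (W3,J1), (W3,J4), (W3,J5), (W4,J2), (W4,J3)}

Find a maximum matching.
Matching: {(W1,J3), (W2,J1), (W3,J5), (W4,J2)}

Maximum matching (size 4):
  W1 → J3
  W2 → J1
  W3 → J5
  W4 → J2

Each worker is assigned to at most one job, and each job to at most one worker.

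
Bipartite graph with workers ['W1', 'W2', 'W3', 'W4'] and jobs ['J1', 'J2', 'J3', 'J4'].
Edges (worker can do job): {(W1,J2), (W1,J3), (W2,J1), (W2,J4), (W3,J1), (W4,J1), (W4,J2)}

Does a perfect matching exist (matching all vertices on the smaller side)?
Yes, perfect matching exists (size 4)

Perfect matching: {(W1,J3), (W2,J4), (W3,J1), (W4,J2)}
All 4 vertices on the smaller side are matched.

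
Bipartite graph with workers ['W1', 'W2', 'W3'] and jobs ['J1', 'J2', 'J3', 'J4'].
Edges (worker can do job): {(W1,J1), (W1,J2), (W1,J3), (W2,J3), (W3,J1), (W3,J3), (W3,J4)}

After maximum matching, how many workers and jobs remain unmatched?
Unmatched: 0 workers, 1 jobs

Maximum matching size: 3
Workers: 3 total, 3 matched, 0 unmatched
Jobs: 4 total, 3 matched, 1 unmatched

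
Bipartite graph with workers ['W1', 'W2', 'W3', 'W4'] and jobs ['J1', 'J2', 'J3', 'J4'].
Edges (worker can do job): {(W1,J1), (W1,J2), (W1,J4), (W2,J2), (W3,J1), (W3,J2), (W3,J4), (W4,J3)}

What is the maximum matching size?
Maximum matching size = 4

Maximum matching: {(W1,J1), (W2,J2), (W3,J4), (W4,J3)}
Size: 4

This assigns 4 workers to 4 distinct jobs.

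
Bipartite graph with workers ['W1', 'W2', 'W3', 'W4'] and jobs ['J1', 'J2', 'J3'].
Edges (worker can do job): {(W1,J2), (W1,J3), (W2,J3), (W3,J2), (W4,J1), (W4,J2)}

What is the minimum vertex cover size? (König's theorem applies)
Minimum vertex cover size = 3

By König's theorem: in bipartite graphs,
min vertex cover = max matching = 3

Maximum matching has size 3, so minimum vertex cover also has size 3.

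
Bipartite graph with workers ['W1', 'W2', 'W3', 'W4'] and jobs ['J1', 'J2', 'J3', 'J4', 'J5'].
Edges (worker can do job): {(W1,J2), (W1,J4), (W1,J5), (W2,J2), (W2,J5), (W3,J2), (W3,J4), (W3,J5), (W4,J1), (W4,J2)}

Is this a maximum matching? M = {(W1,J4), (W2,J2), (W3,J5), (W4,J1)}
Yes, size 4 is maximum

Proposed matching has size 4.
Maximum matching size for this graph: 4.

This is a maximum matching.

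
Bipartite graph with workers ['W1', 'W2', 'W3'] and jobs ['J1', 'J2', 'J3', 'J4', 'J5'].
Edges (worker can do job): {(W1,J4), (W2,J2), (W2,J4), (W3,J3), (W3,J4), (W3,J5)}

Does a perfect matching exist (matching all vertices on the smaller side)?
Yes, perfect matching exists (size 3)

Perfect matching: {(W1,J4), (W2,J2), (W3,J5)}
All 3 vertices on the smaller side are matched.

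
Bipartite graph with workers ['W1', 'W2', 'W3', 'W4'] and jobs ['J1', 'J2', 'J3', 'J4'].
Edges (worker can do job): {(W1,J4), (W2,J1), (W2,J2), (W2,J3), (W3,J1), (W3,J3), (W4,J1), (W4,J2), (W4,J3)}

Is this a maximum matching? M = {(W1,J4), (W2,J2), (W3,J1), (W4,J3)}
Yes, size 4 is maximum

Proposed matching has size 4.
Maximum matching size for this graph: 4.

This is a maximum matching.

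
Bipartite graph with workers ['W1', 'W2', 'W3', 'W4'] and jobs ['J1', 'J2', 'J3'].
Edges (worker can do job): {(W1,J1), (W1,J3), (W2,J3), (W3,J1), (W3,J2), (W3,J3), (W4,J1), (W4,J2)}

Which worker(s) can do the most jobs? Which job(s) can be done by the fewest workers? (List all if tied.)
Most versatile: W3 (3 jobs); Least covered: J2 (2 workers)

Worker degrees (jobs they can do): W1:2, W2:1, W3:3, W4:2
Job degrees (workers who can do it): J1:3, J2:2, J3:3

Maximum worker degree is 3, achieved by: W3
Minimum job degree is 2, achieved by: J2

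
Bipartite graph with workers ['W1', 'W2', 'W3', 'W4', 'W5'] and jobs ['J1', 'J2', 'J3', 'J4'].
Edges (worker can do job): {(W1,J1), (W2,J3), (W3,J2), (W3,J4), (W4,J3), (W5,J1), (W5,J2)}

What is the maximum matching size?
Maximum matching size = 4

Maximum matching: {(W1,J1), (W3,J4), (W4,J3), (W5,J2)}
Size: 4

This assigns 4 workers to 4 distinct jobs.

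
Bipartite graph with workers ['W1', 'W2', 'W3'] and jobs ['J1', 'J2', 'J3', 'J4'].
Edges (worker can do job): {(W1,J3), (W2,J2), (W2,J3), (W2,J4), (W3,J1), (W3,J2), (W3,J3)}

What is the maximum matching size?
Maximum matching size = 3

Maximum matching: {(W1,J3), (W2,J4), (W3,J2)}
Size: 3

This assigns 3 workers to 3 distinct jobs.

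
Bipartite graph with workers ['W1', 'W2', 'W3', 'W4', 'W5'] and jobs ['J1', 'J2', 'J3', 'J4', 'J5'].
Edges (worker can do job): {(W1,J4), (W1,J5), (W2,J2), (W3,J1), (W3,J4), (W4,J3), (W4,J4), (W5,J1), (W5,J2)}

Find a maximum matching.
Matching: {(W1,J5), (W2,J2), (W3,J4), (W4,J3), (W5,J1)}

Maximum matching (size 5):
  W1 → J5
  W2 → J2
  W3 → J4
  W4 → J3
  W5 → J1

Each worker is assigned to at most one job, and each job to at most one worker.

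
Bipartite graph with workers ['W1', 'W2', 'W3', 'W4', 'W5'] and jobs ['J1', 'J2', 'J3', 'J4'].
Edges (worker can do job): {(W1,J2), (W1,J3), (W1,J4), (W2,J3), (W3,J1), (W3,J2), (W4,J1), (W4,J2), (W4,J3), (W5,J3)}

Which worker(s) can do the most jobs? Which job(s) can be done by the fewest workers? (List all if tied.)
Most versatile: W1, W4 (3 jobs); Least covered: J4 (1 workers)

Worker degrees (jobs they can do): W1:3, W2:1, W3:2, W4:3, W5:1
Job degrees (workers who can do it): J1:2, J2:3, J3:4, J4:1

Maximum worker degree is 3, achieved by: W1, W4
Minimum job degree is 1, achieved by: J4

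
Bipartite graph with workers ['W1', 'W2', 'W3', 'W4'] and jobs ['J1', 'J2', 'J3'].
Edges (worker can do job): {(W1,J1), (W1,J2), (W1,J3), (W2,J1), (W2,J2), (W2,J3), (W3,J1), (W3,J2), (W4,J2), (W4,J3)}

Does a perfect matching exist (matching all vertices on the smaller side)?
Yes, perfect matching exists (size 3)

Perfect matching: {(W1,J3), (W3,J1), (W4,J2)}
All 3 vertices on the smaller side are matched.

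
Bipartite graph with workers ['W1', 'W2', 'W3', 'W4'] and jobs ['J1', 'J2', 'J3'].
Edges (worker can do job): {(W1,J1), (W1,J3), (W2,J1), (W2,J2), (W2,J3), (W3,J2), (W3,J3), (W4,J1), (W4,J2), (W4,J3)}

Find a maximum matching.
Matching: {(W1,J1), (W3,J3), (W4,J2)}

Maximum matching (size 3):
  W1 → J1
  W3 → J3
  W4 → J2

Each worker is assigned to at most one job, and each job to at most one worker.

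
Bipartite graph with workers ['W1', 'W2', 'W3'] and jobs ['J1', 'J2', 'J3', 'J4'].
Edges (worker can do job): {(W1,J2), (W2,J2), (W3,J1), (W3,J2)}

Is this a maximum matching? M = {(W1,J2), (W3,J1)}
Yes, size 2 is maximum

Proposed matching has size 2.
Maximum matching size for this graph: 2.

This is a maximum matching.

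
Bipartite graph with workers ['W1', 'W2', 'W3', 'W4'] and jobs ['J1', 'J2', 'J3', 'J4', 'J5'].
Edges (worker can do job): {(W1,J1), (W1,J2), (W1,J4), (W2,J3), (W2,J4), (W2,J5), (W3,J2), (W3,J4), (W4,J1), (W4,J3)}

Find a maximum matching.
Matching: {(W1,J2), (W2,J3), (W3,J4), (W4,J1)}

Maximum matching (size 4):
  W1 → J2
  W2 → J3
  W3 → J4
  W4 → J1

Each worker is assigned to at most one job, and each job to at most one worker.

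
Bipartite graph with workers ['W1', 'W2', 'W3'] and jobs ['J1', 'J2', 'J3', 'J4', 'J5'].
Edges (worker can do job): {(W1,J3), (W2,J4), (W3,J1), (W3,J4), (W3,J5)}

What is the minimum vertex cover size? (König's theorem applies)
Minimum vertex cover size = 3

By König's theorem: in bipartite graphs,
min vertex cover = max matching = 3

Maximum matching has size 3, so minimum vertex cover also has size 3.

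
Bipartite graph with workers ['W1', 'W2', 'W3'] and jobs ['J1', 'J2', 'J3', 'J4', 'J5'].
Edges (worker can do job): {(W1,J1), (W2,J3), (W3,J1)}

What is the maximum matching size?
Maximum matching size = 2

Maximum matching: {(W2,J3), (W3,J1)}
Size: 2

This assigns 2 workers to 2 distinct jobs.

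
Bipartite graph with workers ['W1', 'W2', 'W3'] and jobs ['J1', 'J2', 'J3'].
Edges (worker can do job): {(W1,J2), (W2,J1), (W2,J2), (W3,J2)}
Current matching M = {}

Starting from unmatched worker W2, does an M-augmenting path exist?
Yes: W2 → J1

An M-augmenting path alternates non-matching / matching edges, starting and ending at unmatched vertices.
Path: W2 → J1
(J1 is unmatched in M, so the path is augmenting.)
Flipping edges along this path would increase |M| from 0 to 1.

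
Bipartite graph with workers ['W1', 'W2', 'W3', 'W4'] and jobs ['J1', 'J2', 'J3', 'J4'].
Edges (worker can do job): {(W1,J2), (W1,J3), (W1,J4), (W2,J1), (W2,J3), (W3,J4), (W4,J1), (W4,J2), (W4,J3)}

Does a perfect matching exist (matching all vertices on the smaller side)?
Yes, perfect matching exists (size 4)

Perfect matching: {(W1,J2), (W2,J3), (W3,J4), (W4,J1)}
All 4 vertices on the smaller side are matched.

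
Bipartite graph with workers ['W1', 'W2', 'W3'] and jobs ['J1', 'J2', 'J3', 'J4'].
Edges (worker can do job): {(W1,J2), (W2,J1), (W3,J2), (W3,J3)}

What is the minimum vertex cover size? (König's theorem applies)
Minimum vertex cover size = 3

By König's theorem: in bipartite graphs,
min vertex cover = max matching = 3

Maximum matching has size 3, so minimum vertex cover also has size 3.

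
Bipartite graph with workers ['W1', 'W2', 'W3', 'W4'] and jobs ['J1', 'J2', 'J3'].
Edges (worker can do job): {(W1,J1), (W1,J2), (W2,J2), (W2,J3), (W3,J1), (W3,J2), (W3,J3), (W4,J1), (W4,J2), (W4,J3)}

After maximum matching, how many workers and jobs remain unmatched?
Unmatched: 1 workers, 0 jobs

Maximum matching size: 3
Workers: 4 total, 3 matched, 1 unmatched
Jobs: 3 total, 3 matched, 0 unmatched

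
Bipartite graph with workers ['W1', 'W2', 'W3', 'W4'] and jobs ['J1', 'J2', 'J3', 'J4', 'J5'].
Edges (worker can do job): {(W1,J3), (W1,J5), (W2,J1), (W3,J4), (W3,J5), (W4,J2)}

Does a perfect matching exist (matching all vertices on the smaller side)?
Yes, perfect matching exists (size 4)

Perfect matching: {(W1,J5), (W2,J1), (W3,J4), (W4,J2)}
All 4 vertices on the smaller side are matched.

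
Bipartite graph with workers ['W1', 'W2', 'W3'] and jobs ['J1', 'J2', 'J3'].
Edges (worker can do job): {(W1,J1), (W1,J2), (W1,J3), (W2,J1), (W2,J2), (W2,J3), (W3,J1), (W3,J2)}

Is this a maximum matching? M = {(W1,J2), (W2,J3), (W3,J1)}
Yes, size 3 is maximum

Proposed matching has size 3.
Maximum matching size for this graph: 3.

This is a maximum matching.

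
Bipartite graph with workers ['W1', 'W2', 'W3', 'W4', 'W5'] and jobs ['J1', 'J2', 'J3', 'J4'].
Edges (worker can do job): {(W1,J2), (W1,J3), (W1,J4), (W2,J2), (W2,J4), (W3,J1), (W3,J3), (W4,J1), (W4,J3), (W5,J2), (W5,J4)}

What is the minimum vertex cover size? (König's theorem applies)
Minimum vertex cover size = 4

By König's theorem: in bipartite graphs,
min vertex cover = max matching = 4

Maximum matching has size 4, so minimum vertex cover also has size 4.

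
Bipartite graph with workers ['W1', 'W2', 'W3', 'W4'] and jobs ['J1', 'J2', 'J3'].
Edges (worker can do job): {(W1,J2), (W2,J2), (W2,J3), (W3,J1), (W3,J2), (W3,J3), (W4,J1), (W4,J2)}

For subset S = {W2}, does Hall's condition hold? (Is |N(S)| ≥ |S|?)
Yes: |N(S)| = 2, |S| = 1

Subset S = {W2}
Neighbors N(S) = {J2, J3}

|N(S)| = 2, |S| = 1
Hall's condition: |N(S)| ≥ |S| is satisfied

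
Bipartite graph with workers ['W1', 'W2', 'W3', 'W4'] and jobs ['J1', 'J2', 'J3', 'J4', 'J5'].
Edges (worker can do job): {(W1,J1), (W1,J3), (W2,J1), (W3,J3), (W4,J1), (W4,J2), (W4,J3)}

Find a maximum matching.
Matching: {(W1,J1), (W3,J3), (W4,J2)}

Maximum matching (size 3):
  W1 → J1
  W3 → J3
  W4 → J2

Each worker is assigned to at most one job, and each job to at most one worker.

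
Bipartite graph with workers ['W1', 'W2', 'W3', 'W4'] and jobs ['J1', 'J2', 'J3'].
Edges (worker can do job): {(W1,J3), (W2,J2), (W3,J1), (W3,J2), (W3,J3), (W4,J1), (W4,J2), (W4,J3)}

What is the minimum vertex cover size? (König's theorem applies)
Minimum vertex cover size = 3

By König's theorem: in bipartite graphs,
min vertex cover = max matching = 3

Maximum matching has size 3, so minimum vertex cover also has size 3.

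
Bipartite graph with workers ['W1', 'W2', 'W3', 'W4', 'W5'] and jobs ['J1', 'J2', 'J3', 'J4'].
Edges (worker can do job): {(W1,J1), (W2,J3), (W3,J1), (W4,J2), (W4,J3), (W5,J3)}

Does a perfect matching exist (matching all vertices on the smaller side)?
No, maximum matching has size 3 < 4

Maximum matching has size 3, need 4 for perfect matching.
Unmatched workers: ['W1', 'W2']
Unmatched jobs: ['J4']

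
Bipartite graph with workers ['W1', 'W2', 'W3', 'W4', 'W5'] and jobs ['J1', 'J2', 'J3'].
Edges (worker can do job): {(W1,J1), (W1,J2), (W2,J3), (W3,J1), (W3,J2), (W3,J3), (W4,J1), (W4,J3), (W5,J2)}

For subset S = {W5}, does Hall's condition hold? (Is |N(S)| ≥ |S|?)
Yes: |N(S)| = 1, |S| = 1

Subset S = {W5}
Neighbors N(S) = {J2}

|N(S)| = 1, |S| = 1
Hall's condition: |N(S)| ≥ |S| is satisfied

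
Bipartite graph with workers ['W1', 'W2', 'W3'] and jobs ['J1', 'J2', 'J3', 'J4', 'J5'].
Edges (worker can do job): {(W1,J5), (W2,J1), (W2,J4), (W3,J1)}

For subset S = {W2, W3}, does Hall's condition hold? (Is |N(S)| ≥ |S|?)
Yes: |N(S)| = 2, |S| = 2

Subset S = {W2, W3}
Neighbors N(S) = {J1, J4}

|N(S)| = 2, |S| = 2
Hall's condition: |N(S)| ≥ |S| is satisfied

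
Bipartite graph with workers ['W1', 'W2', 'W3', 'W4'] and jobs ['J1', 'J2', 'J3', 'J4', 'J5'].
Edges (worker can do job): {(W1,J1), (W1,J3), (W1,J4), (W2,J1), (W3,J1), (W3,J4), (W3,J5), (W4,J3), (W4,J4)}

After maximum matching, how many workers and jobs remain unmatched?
Unmatched: 0 workers, 1 jobs

Maximum matching size: 4
Workers: 4 total, 4 matched, 0 unmatched
Jobs: 5 total, 4 matched, 1 unmatched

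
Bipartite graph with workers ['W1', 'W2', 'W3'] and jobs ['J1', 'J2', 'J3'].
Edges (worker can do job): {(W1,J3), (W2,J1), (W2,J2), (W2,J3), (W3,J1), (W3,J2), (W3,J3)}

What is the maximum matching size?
Maximum matching size = 3

Maximum matching: {(W1,J3), (W2,J2), (W3,J1)}
Size: 3

This assigns 3 workers to 3 distinct jobs.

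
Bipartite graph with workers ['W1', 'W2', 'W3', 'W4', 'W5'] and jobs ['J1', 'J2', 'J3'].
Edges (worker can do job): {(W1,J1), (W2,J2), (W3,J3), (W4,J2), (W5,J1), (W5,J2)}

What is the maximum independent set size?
Maximum independent set = 5

By König's theorem:
- Min vertex cover = Max matching = 3
- Max independent set = Total vertices - Min vertex cover
- Max independent set = 8 - 3 = 5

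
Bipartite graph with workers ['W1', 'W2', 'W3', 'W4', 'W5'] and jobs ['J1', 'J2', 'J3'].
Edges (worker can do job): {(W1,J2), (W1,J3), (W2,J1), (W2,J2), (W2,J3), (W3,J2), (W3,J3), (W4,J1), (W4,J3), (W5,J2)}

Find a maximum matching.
Matching: {(W3,J3), (W4,J1), (W5,J2)}

Maximum matching (size 3):
  W3 → J3
  W4 → J1
  W5 → J2

Each worker is assigned to at most one job, and each job to at most one worker.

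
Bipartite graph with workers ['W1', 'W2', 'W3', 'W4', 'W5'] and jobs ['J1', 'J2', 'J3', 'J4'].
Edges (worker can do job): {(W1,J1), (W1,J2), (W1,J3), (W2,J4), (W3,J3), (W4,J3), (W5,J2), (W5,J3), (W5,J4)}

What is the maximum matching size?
Maximum matching size = 4

Maximum matching: {(W1,J1), (W2,J4), (W3,J3), (W5,J2)}
Size: 4

This assigns 4 workers to 4 distinct jobs.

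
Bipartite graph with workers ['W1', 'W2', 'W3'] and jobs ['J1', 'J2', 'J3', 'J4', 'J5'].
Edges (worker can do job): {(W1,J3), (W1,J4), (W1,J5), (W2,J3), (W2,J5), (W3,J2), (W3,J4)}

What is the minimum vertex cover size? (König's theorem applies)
Minimum vertex cover size = 3

By König's theorem: in bipartite graphs,
min vertex cover = max matching = 3

Maximum matching has size 3, so minimum vertex cover also has size 3.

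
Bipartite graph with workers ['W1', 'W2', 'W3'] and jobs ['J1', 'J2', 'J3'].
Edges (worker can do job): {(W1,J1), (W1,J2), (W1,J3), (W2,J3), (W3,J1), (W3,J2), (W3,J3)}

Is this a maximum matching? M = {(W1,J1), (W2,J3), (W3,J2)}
Yes, size 3 is maximum

Proposed matching has size 3.
Maximum matching size for this graph: 3.

This is a maximum matching.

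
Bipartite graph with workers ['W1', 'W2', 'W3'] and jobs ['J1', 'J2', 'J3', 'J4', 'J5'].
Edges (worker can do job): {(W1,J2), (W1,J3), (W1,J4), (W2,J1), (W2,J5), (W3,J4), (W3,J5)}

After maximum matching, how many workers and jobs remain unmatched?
Unmatched: 0 workers, 2 jobs

Maximum matching size: 3
Workers: 3 total, 3 matched, 0 unmatched
Jobs: 5 total, 3 matched, 2 unmatched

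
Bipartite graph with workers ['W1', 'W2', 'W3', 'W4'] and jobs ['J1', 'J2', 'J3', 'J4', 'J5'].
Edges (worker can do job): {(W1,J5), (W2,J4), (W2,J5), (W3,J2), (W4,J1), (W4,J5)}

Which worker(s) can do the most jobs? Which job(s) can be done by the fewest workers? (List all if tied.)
Most versatile: W2, W4 (2 jobs); Least covered: J3 (0 workers)

Worker degrees (jobs they can do): W1:1, W2:2, W3:1, W4:2
Job degrees (workers who can do it): J1:1, J2:1, J3:0, J4:1, J5:3

Maximum worker degree is 2, achieved by: W2, W4
Minimum job degree is 0, achieved by: J3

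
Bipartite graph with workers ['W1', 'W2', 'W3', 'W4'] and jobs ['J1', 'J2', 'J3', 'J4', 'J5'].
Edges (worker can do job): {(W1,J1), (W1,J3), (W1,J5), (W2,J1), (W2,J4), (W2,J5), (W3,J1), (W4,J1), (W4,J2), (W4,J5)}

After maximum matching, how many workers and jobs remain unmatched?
Unmatched: 0 workers, 1 jobs

Maximum matching size: 4
Workers: 4 total, 4 matched, 0 unmatched
Jobs: 5 total, 4 matched, 1 unmatched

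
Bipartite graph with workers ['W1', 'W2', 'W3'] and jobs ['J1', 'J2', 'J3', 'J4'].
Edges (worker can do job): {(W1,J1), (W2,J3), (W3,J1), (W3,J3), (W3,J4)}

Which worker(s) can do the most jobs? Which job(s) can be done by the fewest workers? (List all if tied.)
Most versatile: W3 (3 jobs); Least covered: J2 (0 workers)

Worker degrees (jobs they can do): W1:1, W2:1, W3:3
Job degrees (workers who can do it): J1:2, J2:0, J3:2, J4:1

Maximum worker degree is 3, achieved by: W3
Minimum job degree is 0, achieved by: J2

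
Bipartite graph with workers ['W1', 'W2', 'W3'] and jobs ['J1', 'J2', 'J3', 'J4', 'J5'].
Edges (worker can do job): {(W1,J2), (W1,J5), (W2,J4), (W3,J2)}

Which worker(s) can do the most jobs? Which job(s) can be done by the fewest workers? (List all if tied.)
Most versatile: W1 (2 jobs); Least covered: J1, J3 (0 workers)

Worker degrees (jobs they can do): W1:2, W2:1, W3:1
Job degrees (workers who can do it): J1:0, J2:2, J3:0, J4:1, J5:1

Maximum worker degree is 2, achieved by: W1
Minimum job degree is 0, achieved by: J1, J3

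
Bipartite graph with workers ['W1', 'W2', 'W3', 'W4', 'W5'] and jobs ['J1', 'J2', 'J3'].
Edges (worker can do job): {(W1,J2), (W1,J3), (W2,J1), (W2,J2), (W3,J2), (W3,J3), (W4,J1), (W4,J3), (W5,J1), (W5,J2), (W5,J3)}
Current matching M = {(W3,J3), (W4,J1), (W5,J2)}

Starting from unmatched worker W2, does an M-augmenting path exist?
No augmenting path from W2

Alternating search from W2 reaches jobs: {J1, J2, J3}.
Every reachable job is already matched in M, and following those matched edges back to workers exposes no further unvisited jobs.
No M-augmenting path from W2 exists.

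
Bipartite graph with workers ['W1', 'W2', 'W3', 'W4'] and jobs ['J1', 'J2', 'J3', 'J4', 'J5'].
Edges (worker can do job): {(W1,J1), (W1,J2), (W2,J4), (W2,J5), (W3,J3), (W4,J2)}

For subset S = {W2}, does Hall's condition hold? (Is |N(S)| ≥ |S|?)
Yes: |N(S)| = 2, |S| = 1

Subset S = {W2}
Neighbors N(S) = {J4, J5}

|N(S)| = 2, |S| = 1
Hall's condition: |N(S)| ≥ |S| is satisfied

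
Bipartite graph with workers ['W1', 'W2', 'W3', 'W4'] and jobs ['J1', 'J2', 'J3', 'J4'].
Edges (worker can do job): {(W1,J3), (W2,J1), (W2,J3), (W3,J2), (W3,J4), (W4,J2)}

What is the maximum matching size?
Maximum matching size = 4

Maximum matching: {(W1,J3), (W2,J1), (W3,J4), (W4,J2)}
Size: 4

This assigns 4 workers to 4 distinct jobs.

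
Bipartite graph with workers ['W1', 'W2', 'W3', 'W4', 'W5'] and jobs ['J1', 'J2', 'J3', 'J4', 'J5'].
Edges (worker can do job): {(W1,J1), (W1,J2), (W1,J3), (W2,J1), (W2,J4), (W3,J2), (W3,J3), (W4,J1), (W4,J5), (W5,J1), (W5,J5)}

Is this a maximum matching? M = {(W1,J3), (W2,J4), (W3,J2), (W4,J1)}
No, size 4 is not maximum

Proposed matching has size 4.
Maximum matching size for this graph: 5.

This is NOT maximum - can be improved to size 5.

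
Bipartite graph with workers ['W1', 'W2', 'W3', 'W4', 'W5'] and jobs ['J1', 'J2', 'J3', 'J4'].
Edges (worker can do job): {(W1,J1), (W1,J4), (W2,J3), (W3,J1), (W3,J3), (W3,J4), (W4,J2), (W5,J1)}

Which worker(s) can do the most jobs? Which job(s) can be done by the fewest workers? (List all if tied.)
Most versatile: W3 (3 jobs); Least covered: J2 (1 workers)

Worker degrees (jobs they can do): W1:2, W2:1, W3:3, W4:1, W5:1
Job degrees (workers who can do it): J1:3, J2:1, J3:2, J4:2

Maximum worker degree is 3, achieved by: W3
Minimum job degree is 1, achieved by: J2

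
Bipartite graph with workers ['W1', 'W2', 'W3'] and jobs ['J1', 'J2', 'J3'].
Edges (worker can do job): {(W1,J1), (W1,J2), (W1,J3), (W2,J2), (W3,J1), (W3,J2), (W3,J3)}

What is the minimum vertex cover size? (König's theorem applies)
Minimum vertex cover size = 3

By König's theorem: in bipartite graphs,
min vertex cover = max matching = 3

Maximum matching has size 3, so minimum vertex cover also has size 3.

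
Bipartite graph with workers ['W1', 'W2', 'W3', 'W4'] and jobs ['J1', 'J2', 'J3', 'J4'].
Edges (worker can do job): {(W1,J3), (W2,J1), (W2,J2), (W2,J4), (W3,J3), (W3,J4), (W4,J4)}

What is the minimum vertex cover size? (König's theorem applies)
Minimum vertex cover size = 3

By König's theorem: in bipartite graphs,
min vertex cover = max matching = 3

Maximum matching has size 3, so minimum vertex cover also has size 3.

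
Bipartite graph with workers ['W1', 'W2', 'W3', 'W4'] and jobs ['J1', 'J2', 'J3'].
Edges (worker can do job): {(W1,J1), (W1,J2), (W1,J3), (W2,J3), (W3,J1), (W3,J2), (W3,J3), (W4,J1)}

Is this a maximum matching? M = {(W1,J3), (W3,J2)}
No, size 2 is not maximum

Proposed matching has size 2.
Maximum matching size for this graph: 3.

This is NOT maximum - can be improved to size 3.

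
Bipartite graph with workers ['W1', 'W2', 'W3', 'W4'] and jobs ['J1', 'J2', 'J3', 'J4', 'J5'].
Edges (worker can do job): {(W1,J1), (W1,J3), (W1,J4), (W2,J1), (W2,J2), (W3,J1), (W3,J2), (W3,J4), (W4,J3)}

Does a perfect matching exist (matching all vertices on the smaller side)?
Yes, perfect matching exists (size 4)

Perfect matching: {(W1,J4), (W2,J1), (W3,J2), (W4,J3)}
All 4 vertices on the smaller side are matched.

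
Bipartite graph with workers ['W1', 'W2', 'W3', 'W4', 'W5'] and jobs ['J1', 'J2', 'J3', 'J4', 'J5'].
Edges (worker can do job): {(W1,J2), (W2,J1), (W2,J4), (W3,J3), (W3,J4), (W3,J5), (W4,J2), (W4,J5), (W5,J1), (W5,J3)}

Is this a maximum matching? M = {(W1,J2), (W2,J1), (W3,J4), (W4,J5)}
No, size 4 is not maximum

Proposed matching has size 4.
Maximum matching size for this graph: 5.

This is NOT maximum - can be improved to size 5.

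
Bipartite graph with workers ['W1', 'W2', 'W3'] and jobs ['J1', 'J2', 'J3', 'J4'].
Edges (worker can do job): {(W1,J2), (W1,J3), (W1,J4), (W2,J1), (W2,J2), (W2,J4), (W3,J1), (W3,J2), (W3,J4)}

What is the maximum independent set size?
Maximum independent set = 4

By König's theorem:
- Min vertex cover = Max matching = 3
- Max independent set = Total vertices - Min vertex cover
- Max independent set = 7 - 3 = 4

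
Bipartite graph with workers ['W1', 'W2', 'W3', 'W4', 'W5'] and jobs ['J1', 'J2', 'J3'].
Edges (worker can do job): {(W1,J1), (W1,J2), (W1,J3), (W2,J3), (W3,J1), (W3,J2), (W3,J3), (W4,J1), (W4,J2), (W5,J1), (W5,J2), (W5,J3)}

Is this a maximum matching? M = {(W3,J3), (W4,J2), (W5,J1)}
Yes, size 3 is maximum

Proposed matching has size 3.
Maximum matching size for this graph: 3.

This is a maximum matching.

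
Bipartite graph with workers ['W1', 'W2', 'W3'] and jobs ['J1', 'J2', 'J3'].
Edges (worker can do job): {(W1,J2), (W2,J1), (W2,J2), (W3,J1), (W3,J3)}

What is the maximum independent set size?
Maximum independent set = 3

By König's theorem:
- Min vertex cover = Max matching = 3
- Max independent set = Total vertices - Min vertex cover
- Max independent set = 6 - 3 = 3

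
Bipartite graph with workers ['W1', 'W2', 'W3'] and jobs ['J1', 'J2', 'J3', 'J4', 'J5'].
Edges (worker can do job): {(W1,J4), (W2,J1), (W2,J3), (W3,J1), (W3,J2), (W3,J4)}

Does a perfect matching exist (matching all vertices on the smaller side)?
Yes, perfect matching exists (size 3)

Perfect matching: {(W1,J4), (W2,J3), (W3,J1)}
All 3 vertices on the smaller side are matched.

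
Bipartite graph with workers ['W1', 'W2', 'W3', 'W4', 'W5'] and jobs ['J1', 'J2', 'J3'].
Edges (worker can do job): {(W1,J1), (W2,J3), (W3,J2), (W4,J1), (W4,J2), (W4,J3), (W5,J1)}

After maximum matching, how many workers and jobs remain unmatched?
Unmatched: 2 workers, 0 jobs

Maximum matching size: 3
Workers: 5 total, 3 matched, 2 unmatched
Jobs: 3 total, 3 matched, 0 unmatched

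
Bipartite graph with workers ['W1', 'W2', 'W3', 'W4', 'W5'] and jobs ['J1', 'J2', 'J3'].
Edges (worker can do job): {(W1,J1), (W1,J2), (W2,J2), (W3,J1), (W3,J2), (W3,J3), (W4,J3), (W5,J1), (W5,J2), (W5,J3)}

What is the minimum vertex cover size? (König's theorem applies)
Minimum vertex cover size = 3

By König's theorem: in bipartite graphs,
min vertex cover = max matching = 3

Maximum matching has size 3, so minimum vertex cover also has size 3.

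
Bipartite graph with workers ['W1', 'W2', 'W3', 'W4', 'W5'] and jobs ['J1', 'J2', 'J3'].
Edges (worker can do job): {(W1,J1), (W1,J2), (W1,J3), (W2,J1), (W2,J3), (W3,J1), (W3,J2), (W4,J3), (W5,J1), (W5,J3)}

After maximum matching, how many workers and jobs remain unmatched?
Unmatched: 2 workers, 0 jobs

Maximum matching size: 3
Workers: 5 total, 3 matched, 2 unmatched
Jobs: 3 total, 3 matched, 0 unmatched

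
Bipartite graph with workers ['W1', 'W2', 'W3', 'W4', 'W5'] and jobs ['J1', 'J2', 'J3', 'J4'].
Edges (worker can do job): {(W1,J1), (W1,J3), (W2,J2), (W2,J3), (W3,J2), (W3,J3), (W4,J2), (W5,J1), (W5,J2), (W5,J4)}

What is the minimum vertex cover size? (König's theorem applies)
Minimum vertex cover size = 4

By König's theorem: in bipartite graphs,
min vertex cover = max matching = 4

Maximum matching has size 4, so minimum vertex cover also has size 4.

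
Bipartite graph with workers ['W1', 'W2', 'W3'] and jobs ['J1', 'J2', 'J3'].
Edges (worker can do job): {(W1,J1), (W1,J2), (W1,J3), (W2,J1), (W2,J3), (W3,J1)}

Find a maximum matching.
Matching: {(W1,J2), (W2,J3), (W3,J1)}

Maximum matching (size 3):
  W1 → J2
  W2 → J3
  W3 → J1

Each worker is assigned to at most one job, and each job to at most one worker.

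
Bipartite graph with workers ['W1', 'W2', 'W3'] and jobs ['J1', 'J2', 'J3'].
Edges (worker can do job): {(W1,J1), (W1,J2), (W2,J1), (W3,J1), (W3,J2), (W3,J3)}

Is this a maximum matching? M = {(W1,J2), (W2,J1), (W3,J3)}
Yes, size 3 is maximum

Proposed matching has size 3.
Maximum matching size for this graph: 3.

This is a maximum matching.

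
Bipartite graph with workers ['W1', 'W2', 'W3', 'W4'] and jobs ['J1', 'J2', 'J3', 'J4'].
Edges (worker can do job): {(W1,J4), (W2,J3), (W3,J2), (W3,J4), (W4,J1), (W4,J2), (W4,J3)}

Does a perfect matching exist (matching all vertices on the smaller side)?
Yes, perfect matching exists (size 4)

Perfect matching: {(W1,J4), (W2,J3), (W3,J2), (W4,J1)}
All 4 vertices on the smaller side are matched.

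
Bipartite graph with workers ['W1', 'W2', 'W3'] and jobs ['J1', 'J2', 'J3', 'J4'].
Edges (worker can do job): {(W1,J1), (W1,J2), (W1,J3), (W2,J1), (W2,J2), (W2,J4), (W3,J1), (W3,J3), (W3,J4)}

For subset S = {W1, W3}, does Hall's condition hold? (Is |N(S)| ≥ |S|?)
Yes: |N(S)| = 4, |S| = 2

Subset S = {W1, W3}
Neighbors N(S) = {J1, J2, J3, J4}

|N(S)| = 4, |S| = 2
Hall's condition: |N(S)| ≥ |S| is satisfied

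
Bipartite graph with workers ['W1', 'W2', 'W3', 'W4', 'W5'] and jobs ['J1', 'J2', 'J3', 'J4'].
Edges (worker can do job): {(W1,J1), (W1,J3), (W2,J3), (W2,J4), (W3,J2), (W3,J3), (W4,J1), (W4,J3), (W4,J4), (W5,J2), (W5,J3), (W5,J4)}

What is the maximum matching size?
Maximum matching size = 4

Maximum matching: {(W2,J4), (W3,J3), (W4,J1), (W5,J2)}
Size: 4

This assigns 4 workers to 4 distinct jobs.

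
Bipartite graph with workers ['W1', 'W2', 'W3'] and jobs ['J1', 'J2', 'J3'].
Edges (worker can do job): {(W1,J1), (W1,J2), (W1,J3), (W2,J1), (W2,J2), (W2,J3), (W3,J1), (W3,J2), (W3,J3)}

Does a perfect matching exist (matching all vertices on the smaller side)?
Yes, perfect matching exists (size 3)

Perfect matching: {(W1,J3), (W2,J1), (W3,J2)}
All 3 vertices on the smaller side are matched.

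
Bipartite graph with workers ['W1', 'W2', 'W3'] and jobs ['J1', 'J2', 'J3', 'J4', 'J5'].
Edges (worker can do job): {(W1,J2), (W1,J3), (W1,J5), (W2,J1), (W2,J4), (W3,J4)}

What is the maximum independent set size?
Maximum independent set = 5

By König's theorem:
- Min vertex cover = Max matching = 3
- Max independent set = Total vertices - Min vertex cover
- Max independent set = 8 - 3 = 5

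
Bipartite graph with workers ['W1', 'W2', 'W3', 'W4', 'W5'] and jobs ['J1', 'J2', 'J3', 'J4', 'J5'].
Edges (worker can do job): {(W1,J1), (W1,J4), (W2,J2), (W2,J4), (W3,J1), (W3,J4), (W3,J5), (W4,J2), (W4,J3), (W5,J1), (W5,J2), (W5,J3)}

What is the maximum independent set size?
Maximum independent set = 5

By König's theorem:
- Min vertex cover = Max matching = 5
- Max independent set = Total vertices - Min vertex cover
- Max independent set = 10 - 5 = 5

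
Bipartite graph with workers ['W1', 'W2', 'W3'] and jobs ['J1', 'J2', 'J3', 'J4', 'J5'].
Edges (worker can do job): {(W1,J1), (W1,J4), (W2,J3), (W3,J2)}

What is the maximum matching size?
Maximum matching size = 3

Maximum matching: {(W1,J4), (W2,J3), (W3,J2)}
Size: 3

This assigns 3 workers to 3 distinct jobs.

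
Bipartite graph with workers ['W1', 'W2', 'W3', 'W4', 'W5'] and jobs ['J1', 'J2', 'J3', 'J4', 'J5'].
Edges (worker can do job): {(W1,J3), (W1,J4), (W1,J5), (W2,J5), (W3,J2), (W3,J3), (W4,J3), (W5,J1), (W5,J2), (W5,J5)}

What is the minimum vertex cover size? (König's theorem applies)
Minimum vertex cover size = 5

By König's theorem: in bipartite graphs,
min vertex cover = max matching = 5

Maximum matching has size 5, so minimum vertex cover also has size 5.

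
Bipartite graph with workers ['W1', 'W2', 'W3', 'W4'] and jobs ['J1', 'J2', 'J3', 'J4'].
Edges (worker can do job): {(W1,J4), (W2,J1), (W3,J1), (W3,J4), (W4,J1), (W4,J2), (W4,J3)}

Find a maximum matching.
Matching: {(W2,J1), (W3,J4), (W4,J2)}

Maximum matching (size 3):
  W2 → J1
  W3 → J4
  W4 → J2

Each worker is assigned to at most one job, and each job to at most one worker.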